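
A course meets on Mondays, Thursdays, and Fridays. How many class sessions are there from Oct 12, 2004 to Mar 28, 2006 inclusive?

228

Oct 12, 2004 is a Tuesday.
The range spans 533 days (inclusive of both endpoints).
533 = 7 × 76 + 1, so there are 76 full weeks plus 1 extra day.
Each full week contributes 3 days from the set (Mon, Thu, Fri): 76 × 3 = 228.
The 1 extra day is Tue — none qualify.
Total: 228 + 0 = 228.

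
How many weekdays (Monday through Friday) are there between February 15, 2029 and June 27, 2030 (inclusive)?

February 15, 2029 is a Thursday.
From February 15, 2029 to June 27, 2030 is 498 days inclusive.
498 = 7 × 71 + 1, so there are 71 full weeks plus 1 extra day.
Each full week contributes 5 weekdays (Mon–Fri): 71 × 5 = 355.
The 1 extra day is Thursday — 1 of them qualifies.
Total: 355 + 1 = 356.

356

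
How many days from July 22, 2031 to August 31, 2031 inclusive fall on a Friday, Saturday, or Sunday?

July 22, 2031 is a Tuesday.
That's 41 days from start to end, counting both.
41 = 7 × 5 + 6, so there are 5 full weeks plus 6 extra days.
Each full week contributes 3 days from the set (Fri, Sat, Sun): 5 × 3 = 15.
The 6 extra days are Tue, Wed, Thu, Fri, Sat, Sun — 3 of them qualify.
Total: 15 + 3 = 18.

18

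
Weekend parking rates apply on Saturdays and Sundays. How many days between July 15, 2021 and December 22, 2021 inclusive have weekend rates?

July 15, 2021 is a Thursday.
The range spans 161 days (inclusive of both endpoints).
161 = 7 × 23, so the span is exactly 23 full weeks.
Each full week contributes 2 weekend days (Sat, Sun): 23 × 2 = 46.

46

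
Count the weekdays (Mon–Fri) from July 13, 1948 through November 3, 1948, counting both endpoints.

July 13, 1948 is a Tuesday.
The range spans 114 days (inclusive of both endpoints).
114 = 7 × 16 + 2, so there are 16 full weeks plus 2 extra days.
Each full week contributes 5 weekdays (Mon–Fri): 16 × 5 = 80.
The 2 extra days are Tue, Wed — 2 of them qualify.
Total: 80 + 2 = 82.

82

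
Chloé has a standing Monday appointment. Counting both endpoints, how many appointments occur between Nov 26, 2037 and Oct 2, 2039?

96 Mondays

Nov 26, 2037 is a Thursday.
The range spans 676 days (inclusive of both endpoints).
676 = 7 × 96 + 4, so there are 96 full weeks plus 4 extra days.
Each full week contributes one Monday: 96 so far.
The 4 extra days are Thursday, Friday, Saturday, Sunday — none qualify.
Total: 96 + 0 = 96.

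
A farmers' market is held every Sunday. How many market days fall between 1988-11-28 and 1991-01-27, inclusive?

113 Sundays

1988-11-28 is a Monday.
The range spans 791 days (inclusive of both endpoints).
791 = 7 × 113, so the span is exactly 113 full weeks.
Each full week contributes one Sunday: 113 so far.
Total: 113.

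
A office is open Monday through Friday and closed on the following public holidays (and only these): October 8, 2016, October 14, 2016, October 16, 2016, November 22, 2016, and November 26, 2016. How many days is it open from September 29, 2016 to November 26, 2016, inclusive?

40 working days

September 29, 2016 is a Thursday.
The range spans 59 days (inclusive of both endpoints).
59 = 7 × 8 + 3, so there are 8 full weeks plus 3 extra days.
Each full week contributes 5 weekdays (Mon–Fri): 8 × 5 = 40.
The 3 extra days are Thu, Fri, Sat — 2 of them qualify.
Total: 40 + 2 = 42.
Holidays: October 8, 2016 (Sat); October 14, 2016 (Fri); October 16, 2016 (Sun); November 22, 2016 (Tue); November 26, 2016 (Sat).
2 of the 5 holidays fall on weekdays; the rest are weekends and were already excluded.
Business days: 42 − 2 = 40.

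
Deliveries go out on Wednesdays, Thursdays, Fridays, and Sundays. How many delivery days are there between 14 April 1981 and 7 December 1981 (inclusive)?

136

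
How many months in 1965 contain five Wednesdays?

4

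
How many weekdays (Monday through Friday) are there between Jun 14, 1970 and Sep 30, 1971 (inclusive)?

Jun 14, 1970 is a Sunday.
That's 474 days from start to end, counting both.
474 = 7 × 67 + 5, so there are 67 full weeks plus 5 extra days.
Each full week contributes 5 weekdays (Mon–Fri): 67 × 5 = 335.
The 5 extra days are Sun, Mon, Tue, Wed, Thu — 4 of them qualify.
Total: 335 + 4 = 339.

339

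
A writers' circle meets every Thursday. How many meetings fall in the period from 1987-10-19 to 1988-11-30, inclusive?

58 Thursdays

1987-10-19 is a Monday.
From 1987-10-19 to 1988-11-30 is 409 days inclusive.
409 = 7 × 58 + 3, so there are 58 full weeks plus 3 extra days.
Each full week contributes one Thursday: 58 so far.
The 3 extra days are Monday, Tuesday, Wednesday — none qualify.
Total: 58 + 0 = 58.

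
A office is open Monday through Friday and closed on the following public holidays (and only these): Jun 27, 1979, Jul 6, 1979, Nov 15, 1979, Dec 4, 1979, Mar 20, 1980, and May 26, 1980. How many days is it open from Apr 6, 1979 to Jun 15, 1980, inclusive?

305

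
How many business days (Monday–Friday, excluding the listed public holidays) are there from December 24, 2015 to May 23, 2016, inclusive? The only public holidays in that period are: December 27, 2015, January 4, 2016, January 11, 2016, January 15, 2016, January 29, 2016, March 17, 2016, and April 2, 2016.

103

December 24, 2015 is a Thursday.
The range spans 152 days (inclusive of both endpoints).
152 = 7 × 21 + 5, so there are 21 full weeks plus 5 extra days.
Each full week contributes 5 weekdays (Mon–Fri): 21 × 5 = 105.
The 5 extra days are Thursday, Friday, Saturday, Sunday, Monday — 3 of them qualify.
Total: 105 + 3 = 108.
Holidays: December 27, 2015 (Sun); January 4, 2016 (Mon); January 11, 2016 (Mon); January 15, 2016 (Fri); January 29, 2016 (Fri); March 17, 2016 (Thu); April 2, 2016 (Sat).
5 of the 7 holidays fall on weekdays; the rest are weekends and were already excluded.
Business days: 108 − 5 = 103.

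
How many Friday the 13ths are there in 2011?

1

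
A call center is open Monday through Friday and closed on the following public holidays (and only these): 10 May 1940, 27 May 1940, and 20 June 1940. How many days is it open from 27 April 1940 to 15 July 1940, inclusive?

53

27 April 1940 is a Saturday.
From 27 April 1940 to 15 July 1940 is 80 days inclusive.
80 = 7 × 11 + 3, so there are 11 full weeks plus 3 extra days.
Each full week contributes 5 weekdays (Mon–Fri): 11 × 5 = 55.
The 3 extra days are Sat, Sun, Mon — 1 of them qualifies.
Total: 55 + 1 = 56.
Holidays: 10 May 1940 (Fri); 27 May 1940 (Mon); 20 June 1940 (Thu).
All 3 holidays fall on weekdays, so subtract 3.
Business days: 56 − 3 = 53.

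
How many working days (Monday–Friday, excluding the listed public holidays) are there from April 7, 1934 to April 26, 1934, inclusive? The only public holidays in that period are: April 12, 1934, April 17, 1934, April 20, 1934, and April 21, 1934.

11

April 7, 1934 is a Saturday.
The range spans 20 days (inclusive of both endpoints).
20 = 7 × 2 + 6, so there are 2 full weeks plus 6 extra days.
Each full week contributes 5 weekdays (Mon–Fri): 2 × 5 = 10.
The 6 extra days are Saturday, Sunday, Monday, Tuesday, Wednesday, Thursday — 4 of them qualify.
Total: 10 + 4 = 14.
Holidays: April 12, 1934 (Thu); April 17, 1934 (Tue); April 20, 1934 (Fri); April 21, 1934 (Sat).
3 of the 4 holidays fall on weekdays; the rest are weekends and were already excluded.
Business days: 14 − 3 = 11.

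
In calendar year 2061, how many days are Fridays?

52

1 January 2061 is a Saturday.
From 1 January 2061 to 31 December 2061 is 365 days inclusive.
365 = 7 × 52 + 1, so there are 52 full weeks plus 1 extra day.
Each full week contributes one Friday: 52 so far.
The 1 extra day is Saturday — none qualify.
Total: 52 + 0 = 52.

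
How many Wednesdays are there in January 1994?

4

Jan 1, 1994 is a Saturday.
The range spans 31 days (inclusive of both endpoints).
31 = 7 × 4 + 3, so there are 4 full weeks plus 3 extra days.
Each full week contributes one Wednesday: 4 so far.
The 3 extra days are Sat, Sun, Mon — none qualify.
Total: 4 + 0 = 4.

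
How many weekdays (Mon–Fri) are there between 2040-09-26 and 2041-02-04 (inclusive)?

94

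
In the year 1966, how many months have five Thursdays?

A month has five Thursdays exactly when Thursday falls within its first (length − 28) days.
Jan: 31 days, starts Sat → 5 of Sat, Sun, Mon
Feb: 28 days, starts Tue → 5 of (none)
Mar: 31 days, starts Tue → 5 of Tue, Wed, Thu ✓
Apr: 30 days, starts Fri → 5 of Fri, Sat
May: 31 days, starts Sun → 5 of Sun, Mon, Tue
Jun: 30 days, starts Wed → 5 of Wed, Thu ✓
Jul: 31 days, starts Fri → 5 of Fri, Sat, Sun
Aug: 31 days, starts Mon → 5 of Mon, Tue, Wed
Sep: 30 days, starts Thu → 5 of Thu, Fri ✓
Oct: 31 days, starts Sat → 5 of Sat, Sun, Mon
Nov: 30 days, starts Tue → 5 of Tue, Wed
Dec: 31 days, starts Thu → 5 of Thu, Fri, Sat ✓
Months with five Thursdays: Mar, Jun, Sep, Dec.

4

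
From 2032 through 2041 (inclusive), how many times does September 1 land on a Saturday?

Day of week of September 1 in each year:
2032: Wed, 2033: Thu, 2034: Fri, 2035: Sat ✓, 2036: Mon, 2037: Tue, 2038: Wed, 2039: Thu, 2040: Sat ✓, 2041: Sun
Saturdays: 2035, 2040.

2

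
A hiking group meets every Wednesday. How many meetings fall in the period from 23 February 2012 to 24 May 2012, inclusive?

13 Wednesdays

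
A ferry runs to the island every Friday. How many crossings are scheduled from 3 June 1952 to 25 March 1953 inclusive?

3 June 1952 is a Tuesday.
That's 296 days from start to end, counting both.
296 = 7 × 42 + 2, so there are 42 full weeks plus 2 extra days.
Each full week contributes one Friday: 42 so far.
The 2 extra days are Tue, Wed — none qualify.
Total: 42 + 0 = 42.

42 Fridays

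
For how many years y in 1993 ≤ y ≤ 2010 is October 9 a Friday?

2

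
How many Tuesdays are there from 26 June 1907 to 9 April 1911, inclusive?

26 June 1907 is a Wednesday.
The range spans 1384 days (inclusive of both endpoints).
1384 = 7 × 197 + 5, so there are 197 full weeks plus 5 extra days.
Each full week contributes one Tuesday: 197 so far.
The 5 extra days are Wednesday, Thursday, Friday, Saturday, Sunday — none qualify.
Total: 197 + 0 = 197.

197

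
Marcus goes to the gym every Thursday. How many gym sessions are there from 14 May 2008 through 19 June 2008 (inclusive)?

6 Thursdays

14 May 2008 is a Wednesday.
The range spans 37 days (inclusive of both endpoints).
37 = 7 × 5 + 2, so there are 5 full weeks plus 2 extra days.
Each full week contributes one Thursday: 5 so far.
The 2 extra days are Wednesday, Thursday — 1 of them qualifies.
Total: 5 + 1 = 6.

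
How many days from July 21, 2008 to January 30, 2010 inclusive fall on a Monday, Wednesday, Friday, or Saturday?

320

July 21, 2008 is a Monday.
From July 21, 2008 to January 30, 2010 is 559 days inclusive.
559 = 7 × 79 + 6, so there are 79 full weeks plus 6 extra days.
Each full week contributes 4 days from the set (Mon, Wed, Fri, Sat): 79 × 4 = 316.
The 6 extra days are Mon, Tue, Wed, Thu, Fri, Sat — 4 of them qualify.
Total: 316 + 4 = 320.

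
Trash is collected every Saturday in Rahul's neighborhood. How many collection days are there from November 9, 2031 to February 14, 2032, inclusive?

14 Saturdays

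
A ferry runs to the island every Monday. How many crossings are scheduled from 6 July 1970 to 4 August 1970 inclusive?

5

6 July 1970 is a Monday.
From 6 July 1970 to 4 August 1970 is 30 days inclusive.
30 = 7 × 4 + 2, so there are 4 full weeks plus 2 extra days.
Each full week contributes one Monday: 4 so far.
The 2 extra days are Monday, Tuesday — 1 of them qualifies.
Total: 4 + 1 = 5.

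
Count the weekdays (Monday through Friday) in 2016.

261 weekdays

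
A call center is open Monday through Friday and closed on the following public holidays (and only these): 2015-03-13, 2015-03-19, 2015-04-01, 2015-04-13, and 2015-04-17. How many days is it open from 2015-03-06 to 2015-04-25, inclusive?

31 business days

2015-03-06 is a Friday.
That's 51 days from start to end, counting both.
51 = 7 × 7 + 2, so there are 7 full weeks plus 2 extra days.
Each full week contributes 5 weekdays (Mon–Fri): 7 × 5 = 35.
The 2 extra days are Fri, Sat — 1 of them qualifies.
Total: 35 + 1 = 36.
Holidays: 2015-03-13 (Fri); 2015-03-19 (Thu); 2015-04-01 (Wed); 2015-04-13 (Mon); 2015-04-17 (Fri).
All 5 holidays fall on weekdays, so subtract 5.
Business days: 36 − 5 = 31.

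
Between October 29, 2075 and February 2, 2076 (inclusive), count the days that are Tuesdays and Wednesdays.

October 29, 2075 is a Tuesday.
The range spans 97 days (inclusive of both endpoints).
97 = 7 × 13 + 6, so there are 13 full weeks plus 6 extra days.
Each full week contributes 2 days from the set (Tue, Wed): 13 × 2 = 26.
The 6 extra days are Tuesday, Wednesday, Thursday, Friday, Saturday, Sunday — 2 of them qualify.
Total: 26 + 2 = 28.

28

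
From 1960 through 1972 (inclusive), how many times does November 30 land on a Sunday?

Day of week of November 30 in each year:
1960: Wed, 1961: Thu, 1962: Fri, 1963: Sat, 1964: Mon, 1965: Tue, 1966: Wed, 1967: Thu, 1968: Sat, 1969: Sun ✓, 1970: Mon, 1971: Tue, 1972: Thu
Sundays: 1969.

1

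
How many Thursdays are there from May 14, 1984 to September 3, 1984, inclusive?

May 14, 1984 is a Monday.
From May 14, 1984 to September 3, 1984 is 113 days inclusive.
113 = 7 × 16 + 1, so there are 16 full weeks plus 1 extra day.
Each full week contributes one Thursday: 16 so far.
The 1 extra day is Monday — none qualify.
Total: 16 + 0 = 16.

16 Thursdays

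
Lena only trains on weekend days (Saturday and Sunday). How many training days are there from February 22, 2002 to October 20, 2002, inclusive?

70

February 22, 2002 is a Friday.
The range spans 241 days (inclusive of both endpoints).
241 = 7 × 34 + 3, so there are 34 full weeks plus 3 extra days.
Each full week contributes 2 weekend days (Sat, Sun): 34 × 2 = 68.
The 3 extra days are Fri, Sat, Sun — 2 of them qualify.
Total: 68 + 2 = 70.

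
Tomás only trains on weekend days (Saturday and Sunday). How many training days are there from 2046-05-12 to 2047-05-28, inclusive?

110

2046-05-12 is a Saturday.
That's 382 days from start to end, counting both.
382 = 7 × 54 + 4, so there are 54 full weeks plus 4 extra days.
Each full week contributes 2 weekend days (Sat, Sun): 54 × 2 = 108.
The 4 extra days are Sat, Sun, Mon, Tue — 2 of them qualify.
Total: 108 + 2 = 110.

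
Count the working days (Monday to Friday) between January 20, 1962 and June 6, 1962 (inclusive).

98

January 20, 1962 is a Saturday.
The range spans 138 days (inclusive of both endpoints).
138 = 7 × 19 + 5, so there are 19 full weeks plus 5 extra days.
Each full week contributes 5 weekdays (Mon–Fri): 19 × 5 = 95.
The 5 extra days are Sat, Sun, Mon, Tue, Wed — 3 of them qualify.
Total: 95 + 3 = 98.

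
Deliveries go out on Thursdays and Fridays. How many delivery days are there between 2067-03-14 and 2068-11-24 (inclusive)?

2067-03-14 is a Monday.
That's 622 days from start to end, counting both.
622 = 7 × 88 + 6, so there are 88 full weeks plus 6 extra days.
Each full week contributes 2 days from the set (Thu, Fri): 88 × 2 = 176.
The 6 extra days are Monday, Tuesday, Wednesday, Thursday, Friday, Saturday — 2 of them qualify.
Total: 176 + 2 = 178.

178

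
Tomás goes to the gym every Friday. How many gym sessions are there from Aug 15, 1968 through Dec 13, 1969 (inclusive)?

70

Aug 15, 1968 is a Thursday.
The range spans 486 days (inclusive of both endpoints).
486 = 7 × 69 + 3, so there are 69 full weeks plus 3 extra days.
Each full week contributes one Friday: 69 so far.
The 3 extra days are Thu, Fri, Sat — 1 of them qualifies.
Total: 69 + 1 = 70.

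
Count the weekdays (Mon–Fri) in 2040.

January 1, 2040 is a Sunday.
The range spans 366 days (inclusive of both endpoints).
366 = 7 × 52 + 2, so there are 52 full weeks plus 2 extra days.
Each full week contributes 5 weekdays (Mon–Fri): 52 × 5 = 260.
The 2 extra days are Sun, Mon — 1 of them qualifies.
Total: 260 + 1 = 261.

261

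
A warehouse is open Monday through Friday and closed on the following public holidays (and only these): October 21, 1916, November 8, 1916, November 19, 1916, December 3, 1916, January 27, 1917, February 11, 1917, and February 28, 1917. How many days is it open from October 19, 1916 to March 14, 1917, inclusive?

103

October 19, 1916 is a Thursday.
That's 147 days from start to end, counting both.
147 = 7 × 21, so the span is exactly 21 full weeks.
Each full week contributes 5 weekdays (Mon–Fri): 21 × 5 = 105.
Holidays: October 21, 1916 (Sat); November 8, 1916 (Wed); November 19, 1916 (Sun); December 3, 1916 (Sun); January 27, 1917 (Sat); February 11, 1917 (Sun); February 28, 1917 (Wed).
2 of the 7 holidays fall on weekdays; the rest are weekends and were already excluded.
Business days: 105 − 2 = 103.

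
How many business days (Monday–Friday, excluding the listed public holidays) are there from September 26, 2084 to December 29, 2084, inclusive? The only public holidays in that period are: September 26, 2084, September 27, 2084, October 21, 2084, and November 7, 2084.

66

September 26, 2084 is a Tuesday.
The range spans 95 days (inclusive of both endpoints).
95 = 7 × 13 + 4, so there are 13 full weeks plus 4 extra days.
Each full week contributes 5 weekdays (Mon–Fri): 13 × 5 = 65.
The 4 extra days are Tuesday, Wednesday, Thursday, Friday — 4 of them qualify.
Total: 65 + 4 = 69.
Holidays: September 26, 2084 (Tue); September 27, 2084 (Wed); October 21, 2084 (Sat); November 7, 2084 (Tue).
3 of the 4 holidays fall on weekdays; the rest are weekends and were already excluded.
Business days: 69 − 3 = 66.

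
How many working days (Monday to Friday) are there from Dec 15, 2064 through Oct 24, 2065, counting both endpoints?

225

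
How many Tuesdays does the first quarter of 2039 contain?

13

1 January 2039 is a Saturday.
The range spans 90 days (inclusive of both endpoints).
90 = 7 × 12 + 6, so there are 12 full weeks plus 6 extra days.
Each full week contributes one Tuesday: 12 so far.
The 6 extra days are Saturday, Sunday, Monday, Tuesday, Wednesday, Thursday — 1 of them qualifies.
Total: 12 + 1 = 13.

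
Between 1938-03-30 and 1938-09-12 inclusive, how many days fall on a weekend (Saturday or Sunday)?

1938-03-30 is a Wednesday.
That's 167 days from start to end, counting both.
167 = 7 × 23 + 6, so there are 23 full weeks plus 6 extra days.
Each full week contributes 2 weekend days (Sat, Sun): 23 × 2 = 46.
The 6 extra days are Wed, Thu, Fri, Sat, Sun, Mon — 2 of them qualify.
Total: 46 + 2 = 48.

48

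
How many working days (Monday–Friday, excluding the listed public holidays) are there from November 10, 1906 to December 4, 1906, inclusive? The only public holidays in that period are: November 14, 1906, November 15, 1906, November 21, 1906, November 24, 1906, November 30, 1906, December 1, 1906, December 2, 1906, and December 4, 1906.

November 10, 1906 is a Saturday.
From November 10, 1906 to December 4, 1906 is 25 days inclusive.
25 = 7 × 3 + 4, so there are 3 full weeks plus 4 extra days.
Each full week contributes 5 weekdays (Mon–Fri): 3 × 5 = 15.
The 4 extra days are Sat, Sun, Mon, Tue — 2 of them qualify.
Total: 15 + 2 = 17.
Holidays: November 14, 1906 (Wed); November 15, 1906 (Thu); November 21, 1906 (Wed); November 24, 1906 (Sat); November 30, 1906 (Fri); December 1, 1906 (Sat); December 2, 1906 (Sun); December 4, 1906 (Tue).
5 of the 8 holidays fall on weekdays; the rest are weekends and were already excluded.
Business days: 17 − 5 = 12.

12 working days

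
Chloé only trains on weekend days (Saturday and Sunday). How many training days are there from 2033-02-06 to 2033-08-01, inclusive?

2033-02-06 is a Sunday.
From 2033-02-06 to 2033-08-01 is 177 days inclusive.
177 = 7 × 25 + 2, so there are 25 full weeks plus 2 extra days.
Each full week contributes 2 weekend days (Sat, Sun): 25 × 2 = 50.
The 2 extra days are Sunday, Monday — 1 of them qualifies.
Total: 50 + 1 = 51.

51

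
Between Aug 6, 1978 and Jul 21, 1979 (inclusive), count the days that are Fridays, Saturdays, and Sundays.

Aug 6, 1978 is a Sunday.
The range spans 350 days (inclusive of both endpoints).
350 = 7 × 50, so the span is exactly 50 full weeks.
Each full week contributes 3 days from the set (Fri, Sat, Sun): 50 × 3 = 150.
Total: 150.

150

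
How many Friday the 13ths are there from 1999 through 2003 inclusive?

Friday-the-13ths by year:
1999: Aug
2000: Oct
2001: Apr, Jul
2002: Sep, Dec
2003: Jun

7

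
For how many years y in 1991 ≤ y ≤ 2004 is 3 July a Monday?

2

Day of week of July 3 in each year:
1991: Wed, 1992: Fri, 1993: Sat, 1994: Sun, 1995: Mon ✓, 1996: Wed, 1997: Thu, 1998: Fri, 1999: Sat, 2000: Mon ✓, 2001: Tue, 2002: Wed, 2003: Thu, 2004: Sat
Mondays: 1995, 2000.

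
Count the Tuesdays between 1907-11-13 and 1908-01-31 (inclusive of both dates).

11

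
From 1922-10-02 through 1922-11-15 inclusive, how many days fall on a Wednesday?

7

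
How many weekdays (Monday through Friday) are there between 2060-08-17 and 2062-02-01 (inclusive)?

382

2060-08-17 is a Tuesday.
That's 534 days from start to end, counting both.
534 = 7 × 76 + 2, so there are 76 full weeks plus 2 extra days.
Each full week contributes 5 weekdays (Mon–Fri): 76 × 5 = 380.
The 2 extra days are Tuesday, Wednesday — 2 of them qualify.
Total: 380 + 2 = 382.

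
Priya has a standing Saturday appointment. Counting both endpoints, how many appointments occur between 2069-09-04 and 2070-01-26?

2069-09-04 is a Wednesday.
From 2069-09-04 to 2070-01-26 is 145 days inclusive.
145 = 7 × 20 + 5, so there are 20 full weeks plus 5 extra days.
Each full week contributes one Saturday: 20 so far.
The 5 extra days are Wednesday, Thursday, Friday, Saturday, Sunday — 1 of them qualifies.
Total: 20 + 1 = 21.

21 Saturdays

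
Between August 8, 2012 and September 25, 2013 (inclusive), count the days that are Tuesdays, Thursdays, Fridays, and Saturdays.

August 8, 2012 is a Wednesday.
The range spans 414 days (inclusive of both endpoints).
414 = 7 × 59 + 1, so there are 59 full weeks plus 1 extra day.
Each full week contributes 4 days from the set (Tue, Thu, Fri, Sat): 59 × 4 = 236.
The 1 extra day is Wednesday — none qualify.
Total: 236 + 0 = 236.

236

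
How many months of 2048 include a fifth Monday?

A month has five Mondays exactly when Monday falls within its first (length − 28) days.
Jan: 31 days, starts Wed → 5 of Wed, Thu, Fri
Feb: 29 days, starts Sat → 5 of Sat
Mar: 31 days, starts Sun → 5 of Sun, Mon, Tue ✓
Apr: 30 days, starts Wed → 5 of Wed, Thu
May: 31 days, starts Fri → 5 of Fri, Sat, Sun
Jun: 30 days, starts Mon → 5 of Mon, Tue ✓
Jul: 31 days, starts Wed → 5 of Wed, Thu, Fri
Aug: 31 days, starts Sat → 5 of Sat, Sun, Mon ✓
Sep: 30 days, starts Tue → 5 of Tue, Wed
Oct: 31 days, starts Thu → 5 of Thu, Fri, Sat
Nov: 30 days, starts Sun → 5 of Sun, Mon ✓
Dec: 31 days, starts Tue → 5 of Tue, Wed, Thu
Months with five Mondays: Mar, Jun, Aug, Nov.

4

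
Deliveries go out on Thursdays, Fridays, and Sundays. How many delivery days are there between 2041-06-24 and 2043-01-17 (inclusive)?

245

2041-06-24 is a Monday.
That's 573 days from start to end, counting both.
573 = 7 × 81 + 6, so there are 81 full weeks plus 6 extra days.
Each full week contributes 3 days from the set (Thu, Fri, Sun): 81 × 3 = 243.
The 6 extra days are Mon, Tue, Wed, Thu, Fri, Sat — 2 of them qualify.
Total: 243 + 2 = 245.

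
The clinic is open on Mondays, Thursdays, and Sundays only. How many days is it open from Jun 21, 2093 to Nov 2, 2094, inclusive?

Jun 21, 2093 is a Sunday.
That's 500 days from start to end, counting both.
500 = 7 × 71 + 3, so there are 71 full weeks plus 3 extra days.
Each full week contributes 3 days from the set (Mon, Thu, Sun): 71 × 3 = 213.
The 3 extra days are Sun, Mon, Tue — 2 of them qualify.
Total: 213 + 2 = 215.

215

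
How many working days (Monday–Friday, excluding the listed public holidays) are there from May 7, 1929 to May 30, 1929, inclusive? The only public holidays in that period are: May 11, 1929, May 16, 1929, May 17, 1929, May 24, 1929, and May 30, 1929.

14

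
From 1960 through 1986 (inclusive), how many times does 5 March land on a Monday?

4

Day of week of March 5 in each year:
1960: Sat, 1961: Sun, 1962: Mon ✓, 1963: Tue, 1964: Thu, 1965: Fri, 1966: Sat, 1967: Sun, 1968: Tue, 1969: Wed, 1970: Thu, 1971: Fri, 1972: Sun, 1973: Mon ✓, 1974: Tue, 1975: Wed, 1976: Fri, 1977: Sat, 1978: Sun, 1979: Mon ✓, 1980: Wed, 1981: Thu, 1982: Fri, 1983: Sat, 1984: Mon ✓, 1985: Tue, 1986: Wed
Mondays: 1962, 1973, 1979, 1984.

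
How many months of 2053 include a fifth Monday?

4

A month has five Mondays exactly when Monday falls within its first (length − 28) days.
Jan: 31 days, starts Wed → 5 of Wed, Thu, Fri
Feb: 28 days, starts Sat → 5 of (none)
Mar: 31 days, starts Sat → 5 of Sat, Sun, Mon ✓
Apr: 30 days, starts Tue → 5 of Tue, Wed
May: 31 days, starts Thu → 5 of Thu, Fri, Sat
Jun: 30 days, starts Sun → 5 of Sun, Mon ✓
Jul: 31 days, starts Tue → 5 of Tue, Wed, Thu
Aug: 31 days, starts Fri → 5 of Fri, Sat, Sun
Sep: 30 days, starts Mon → 5 of Mon, Tue ✓
Oct: 31 days, starts Wed → 5 of Wed, Thu, Fri
Nov: 30 days, starts Sat → 5 of Sat, Sun
Dec: 31 days, starts Mon → 5 of Mon, Tue, Wed ✓
Months with five Mondays: Mar, Jun, Sep, Dec.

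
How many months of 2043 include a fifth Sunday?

4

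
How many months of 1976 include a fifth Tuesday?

A month has five Tuesdays exactly when Tuesday falls within its first (length − 28) days.
Jan: 31 days, starts Thu → 5 of Thu, Fri, Sat
Feb: 29 days, starts Sun → 5 of Sun
Mar: 31 days, starts Mon → 5 of Mon, Tue, Wed ✓
Apr: 30 days, starts Thu → 5 of Thu, Fri
May: 31 days, starts Sat → 5 of Sat, Sun, Mon
Jun: 30 days, starts Tue → 5 of Tue, Wed ✓
Jul: 31 days, starts Thu → 5 of Thu, Fri, Sat
Aug: 31 days, starts Sun → 5 of Sun, Mon, Tue ✓
Sep: 30 days, starts Wed → 5 of Wed, Thu
Oct: 31 days, starts Fri → 5 of Fri, Sat, Sun
Nov: 30 days, starts Mon → 5 of Mon, Tue ✓
Dec: 31 days, starts Wed → 5 of Wed, Thu, Fri
Months with five Tuesdays: Mar, Jun, Aug, Nov.

4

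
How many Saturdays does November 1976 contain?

4

Nov 1, 1976 is a Monday.
That's 30 days from start to end, counting both.
30 = 7 × 4 + 2, so there are 4 full weeks plus 2 extra days.
Each full week contributes one Saturday: 4 so far.
The 2 extra days are Monday, Tuesday — none qualify.
Total: 4 + 0 = 4.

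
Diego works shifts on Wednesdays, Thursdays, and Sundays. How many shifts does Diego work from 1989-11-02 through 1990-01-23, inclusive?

35

1989-11-02 is a Thursday.
That's 83 days from start to end, counting both.
83 = 7 × 11 + 6, so there are 11 full weeks plus 6 extra days.
Each full week contributes 3 days from the set (Wed, Thu, Sun): 11 × 3 = 33.
The 6 extra days are Thu, Fri, Sat, Sun, Mon, Tue — 2 of them qualify.
Total: 33 + 2 = 35.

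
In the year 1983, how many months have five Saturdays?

5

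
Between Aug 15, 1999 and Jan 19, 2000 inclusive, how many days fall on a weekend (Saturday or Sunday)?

45

Aug 15, 1999 is a Sunday.
From Aug 15, 1999 to Jan 19, 2000 is 158 days inclusive.
158 = 7 × 22 + 4, so there are 22 full weeks plus 4 extra days.
Each full week contributes 2 weekend days (Sat, Sun): 22 × 2 = 44.
The 4 extra days are Sun, Mon, Tue, Wed — 1 of them qualifies.
Total: 44 + 1 = 45.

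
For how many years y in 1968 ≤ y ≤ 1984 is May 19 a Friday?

Day of week of May 19 in each year:
1968: Sun, 1969: Mon, 1970: Tue, 1971: Wed, 1972: Fri ✓, 1973: Sat, 1974: Sun, 1975: Mon, 1976: Wed, 1977: Thu, 1978: Fri ✓, 1979: Sat, 1980: Mon, 1981: Tue, 1982: Wed, 1983: Thu, 1984: Sat
Fridays: 1972, 1978.

2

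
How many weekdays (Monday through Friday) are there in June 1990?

1990-06-01 is a Friday.
From 1990-06-01 to 1990-06-30 is 30 days inclusive.
30 = 7 × 4 + 2, so there are 4 full weeks plus 2 extra days.
Each full week contributes 5 weekdays (Mon–Fri): 4 × 5 = 20.
The 2 extra days are Friday, Saturday — 1 of them qualifies.
Total: 20 + 1 = 21.

21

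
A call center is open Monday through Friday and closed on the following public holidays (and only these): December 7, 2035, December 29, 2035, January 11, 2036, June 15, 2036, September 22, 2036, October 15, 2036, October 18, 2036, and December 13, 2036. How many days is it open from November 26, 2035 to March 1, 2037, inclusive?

November 26, 2035 is a Monday.
The range spans 462 days (inclusive of both endpoints).
462 = 7 × 66, so the span is exactly 66 full weeks.
Each full week contributes 5 weekdays (Mon–Fri): 66 × 5 = 330.
Holidays: December 7, 2035 (Fri); December 29, 2035 (Sat); January 11, 2036 (Fri); June 15, 2036 (Sun); September 22, 2036 (Mon); October 15, 2036 (Wed); October 18, 2036 (Sat); December 13, 2036 (Sat).
4 of the 8 holidays fall on weekdays; the rest are weekends and were already excluded.
Business days: 330 − 4 = 326.

326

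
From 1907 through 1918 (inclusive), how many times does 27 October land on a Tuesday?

Day of week of October 27 in each year:
1907: Sun, 1908: Tue ✓, 1909: Wed, 1910: Thu, 1911: Fri, 1912: Sun, 1913: Mon, 1914: Tue ✓, 1915: Wed, 1916: Fri, 1917: Sat, 1918: Sun
Tuesdays: 1908, 1914.

2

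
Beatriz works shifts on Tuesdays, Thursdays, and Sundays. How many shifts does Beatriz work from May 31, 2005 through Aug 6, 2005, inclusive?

29

May 31, 2005 is a Tuesday.
The range spans 68 days (inclusive of both endpoints).
68 = 7 × 9 + 5, so there are 9 full weeks plus 5 extra days.
Each full week contributes 3 days from the set (Tue, Thu, Sun): 9 × 3 = 27.
The 5 extra days are Tuesday, Wednesday, Thursday, Friday, Saturday — 2 of them qualify.
Total: 27 + 2 = 29.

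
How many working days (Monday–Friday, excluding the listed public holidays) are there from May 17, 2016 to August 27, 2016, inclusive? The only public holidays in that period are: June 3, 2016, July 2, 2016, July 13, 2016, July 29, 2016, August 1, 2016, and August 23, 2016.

May 17, 2016 is a Tuesday.
That's 103 days from start to end, counting both.
103 = 7 × 14 + 5, so there are 14 full weeks plus 5 extra days.
Each full week contributes 5 weekdays (Mon–Fri): 14 × 5 = 70.
The 5 extra days are Tue, Wed, Thu, Fri, Sat — 4 of them qualify.
Total: 70 + 4 = 74.
Holidays: June 3, 2016 (Fri); July 2, 2016 (Sat); July 13, 2016 (Wed); July 29, 2016 (Fri); August 1, 2016 (Mon); August 23, 2016 (Tue).
5 of the 6 holidays fall on weekdays; the rest are weekends and were already excluded.
Business days: 74 − 5 = 69.

69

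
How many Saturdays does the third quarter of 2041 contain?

1 July 2041 is a Monday.
The range spans 92 days (inclusive of both endpoints).
92 = 7 × 13 + 1, so there are 13 full weeks plus 1 extra day.
Each full week contributes one Saturday: 13 so far.
The 1 extra day is Mon — none qualify.
Total: 13 + 0 = 13.

13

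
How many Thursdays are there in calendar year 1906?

Jan 1, 1906 is a Monday.
The range spans 365 days (inclusive of both endpoints).
365 = 7 × 52 + 1, so there are 52 full weeks plus 1 extra day.
Each full week contributes one Thursday: 52 so far.
The 1 extra day is Monday — none qualify.
Total: 52 + 0 = 52.

52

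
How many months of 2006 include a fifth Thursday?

A month has five Thursdays exactly when Thursday falls within its first (length − 28) days.
Jan: 31 days, starts Sun → 5 of Sun, Mon, Tue
Feb: 28 days, starts Wed → 5 of (none)
Mar: 31 days, starts Wed → 5 of Wed, Thu, Fri ✓
Apr: 30 days, starts Sat → 5 of Sat, Sun
May: 31 days, starts Mon → 5 of Mon, Tue, Wed
Jun: 30 days, starts Thu → 5 of Thu, Fri ✓
Jul: 31 days, starts Sat → 5 of Sat, Sun, Mon
Aug: 31 days, starts Tue → 5 of Tue, Wed, Thu ✓
Sep: 30 days, starts Fri → 5 of Fri, Sat
Oct: 31 days, starts Sun → 5 of Sun, Mon, Tue
Nov: 30 days, starts Wed → 5 of Wed, Thu ✓
Dec: 31 days, starts Fri → 5 of Fri, Sat, Sun
Months with five Thursdays: Mar, Jun, Aug, Nov.

4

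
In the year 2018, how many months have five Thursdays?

A month has five Thursdays exactly when Thursday falls within its first (length − 28) days.
Jan: 31 days, starts Mon → 5 of Mon, Tue, Wed
Feb: 28 days, starts Thu → 5 of (none)
Mar: 31 days, starts Thu → 5 of Thu, Fri, Sat ✓
Apr: 30 days, starts Sun → 5 of Sun, Mon
May: 31 days, starts Tue → 5 of Tue, Wed, Thu ✓
Jun: 30 days, starts Fri → 5 of Fri, Sat
Jul: 31 days, starts Sun → 5 of Sun, Mon, Tue
Aug: 31 days, starts Wed → 5 of Wed, Thu, Fri ✓
Sep: 30 days, starts Sat → 5 of Sat, Sun
Oct: 31 days, starts Mon → 5 of Mon, Tue, Wed
Nov: 30 days, starts Thu → 5 of Thu, Fri ✓
Dec: 31 days, starts Sat → 5 of Sat, Sun, Mon
Months with five Thursdays: Mar, May, Aug, Nov.

4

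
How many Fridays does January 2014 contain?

Jan 1, 2014 is a Wednesday.
From Jan 1, 2014 to Jan 31, 2014 is 31 days inclusive.
31 = 7 × 4 + 3, so there are 4 full weeks plus 3 extra days.
Each full week contributes one Friday: 4 so far.
The 3 extra days are Wednesday, Thursday, Friday — 1 of them qualifies.
Total: 4 + 1 = 5.

5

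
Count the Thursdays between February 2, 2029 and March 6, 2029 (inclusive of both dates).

4 Thursdays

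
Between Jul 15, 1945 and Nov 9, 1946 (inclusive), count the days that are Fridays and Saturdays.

138

Jul 15, 1945 is a Sunday.
That's 483 days from start to end, counting both.
483 = 7 × 69, so the span is exactly 69 full weeks.
Each full week contributes 2 days from the set (Fri, Sat): 69 × 2 = 138.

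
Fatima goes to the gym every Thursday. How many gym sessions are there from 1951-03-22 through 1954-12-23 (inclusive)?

197 Thursdays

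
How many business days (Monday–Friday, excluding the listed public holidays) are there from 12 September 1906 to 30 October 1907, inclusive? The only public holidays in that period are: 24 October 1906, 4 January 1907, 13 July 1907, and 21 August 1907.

293

12 September 1906 is a Wednesday.
That's 414 days from start to end, counting both.
414 = 7 × 59 + 1, so there are 59 full weeks plus 1 extra day.
Each full week contributes 5 weekdays (Mon–Fri): 59 × 5 = 295.
The 1 extra day is Wednesday — 1 of them qualifies.
Total: 295 + 1 = 296.
Holidays: 24 October 1906 (Wed); 4 January 1907 (Fri); 13 July 1907 (Sat); 21 August 1907 (Wed).
3 of the 4 holidays fall on weekdays; the rest are weekends and were already excluded.
Business days: 296 − 3 = 293.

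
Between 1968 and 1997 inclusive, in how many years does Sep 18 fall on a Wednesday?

5

Day of week of September 18 in each year:
1968: Wed ✓, 1969: Thu, 1970: Fri, 1971: Sat, 1972: Mon, 1973: Tue, 1974: Wed ✓, 1975: Thu, 1976: Sat, 1977: Sun, 1978: Mon, 1979: Tue, 1980: Thu, 1981: Fri, 1982: Sat, 1983: Sun, 1984: Tue, 1985: Wed ✓, 1986: Thu, 1987: Fri, 1988: Sun, 1989: Mon, 1990: Tue, 1991: Wed ✓, 1992: Fri, 1993: Sat, 1994: Sun, 1995: Mon, 1996: Wed ✓, 1997: Thu
Wednesdays: 1968, 1974, 1985, 1991, 1996.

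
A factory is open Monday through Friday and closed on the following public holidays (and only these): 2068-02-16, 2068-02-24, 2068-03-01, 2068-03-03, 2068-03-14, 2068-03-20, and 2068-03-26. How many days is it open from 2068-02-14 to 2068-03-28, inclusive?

2068-02-14 is a Tuesday.
That's 44 days from start to end, counting both.
44 = 7 × 6 + 2, so there are 6 full weeks plus 2 extra days.
Each full week contributes 5 weekdays (Mon–Fri): 6 × 5 = 30.
The 2 extra days are Tue, Wed — 2 of them qualify.
Total: 30 + 2 = 32.
Holidays: 2068-02-16 (Thu); 2068-02-24 (Fri); 2068-03-01 (Thu); 2068-03-03 (Sat); 2068-03-14 (Wed); 2068-03-20 (Tue); 2068-03-26 (Mon).
6 of the 7 holidays fall on weekdays; the rest are weekends and were already excluded.
Business days: 32 − 6 = 26.

26 business days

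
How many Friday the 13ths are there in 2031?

The 13th falls on a Friday when the month's 13th has weekday Fri.
Jan 13 is Mon; Feb 13 is Thu; Mar 13 is Thu; Apr 13 is Sun; May 13 is Tue; Jun 13 is Fri ✓; Jul 13 is Sun; Aug 13 is Wed; Sep 13 is Sat; Oct 13 is Mon; Nov 13 is Thu; Dec 13 is Sat.
Friday the 13ths: Jun.

1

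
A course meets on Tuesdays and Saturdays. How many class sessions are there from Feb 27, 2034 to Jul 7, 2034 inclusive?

37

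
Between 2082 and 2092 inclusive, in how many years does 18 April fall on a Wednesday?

2

Day of week of April 18 in each year:
2082: Sat, 2083: Sun, 2084: Tue, 2085: Wed ✓, 2086: Thu, 2087: Fri, 2088: Sun, 2089: Mon, 2090: Tue, 2091: Wed ✓, 2092: Fri
Wednesdays: 2085, 2091.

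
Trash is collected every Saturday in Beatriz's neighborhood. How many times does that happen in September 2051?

5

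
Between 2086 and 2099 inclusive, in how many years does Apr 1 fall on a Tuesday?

3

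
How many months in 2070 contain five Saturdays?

A month has five Saturdays exactly when Saturday falls within its first (length − 28) days.
Jan: 31 days, starts Wed → 5 of Wed, Thu, Fri
Feb: 28 days, starts Sat → 5 of (none)
Mar: 31 days, starts Sat → 5 of Sat, Sun, Mon ✓
Apr: 30 days, starts Tue → 5 of Tue, Wed
May: 31 days, starts Thu → 5 of Thu, Fri, Sat ✓
Jun: 30 days, starts Sun → 5 of Sun, Mon
Jul: 31 days, starts Tue → 5 of Tue, Wed, Thu
Aug: 31 days, starts Fri → 5 of Fri, Sat, Sun ✓
Sep: 30 days, starts Mon → 5 of Mon, Tue
Oct: 31 days, starts Wed → 5 of Wed, Thu, Fri
Nov: 30 days, starts Sat → 5 of Sat, Sun ✓
Dec: 31 days, starts Mon → 5 of Mon, Tue, Wed
Months with five Saturdays: Mar, May, Aug, Nov.

4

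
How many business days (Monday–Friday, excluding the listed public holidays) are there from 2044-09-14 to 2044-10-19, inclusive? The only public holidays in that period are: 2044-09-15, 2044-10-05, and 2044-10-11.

23

2044-09-14 is a Wednesday.
From 2044-09-14 to 2044-10-19 is 36 days inclusive.
36 = 7 × 5 + 1, so there are 5 full weeks plus 1 extra day.
Each full week contributes 5 weekdays (Mon–Fri): 5 × 5 = 25.
The 1 extra day is Wed — 1 of them qualifies.
Total: 25 + 1 = 26.
Holidays: 2044-09-15 (Thu); 2044-10-05 (Wed); 2044-10-11 (Tue).
All 3 holidays fall on weekdays, so subtract 3.
Business days: 26 − 3 = 23.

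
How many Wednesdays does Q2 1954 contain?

13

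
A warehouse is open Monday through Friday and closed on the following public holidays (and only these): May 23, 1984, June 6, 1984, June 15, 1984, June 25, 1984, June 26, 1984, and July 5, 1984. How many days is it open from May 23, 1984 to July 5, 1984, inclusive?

May 23, 1984 is a Wednesday.
The range spans 44 days (inclusive of both endpoints).
44 = 7 × 6 + 2, so there are 6 full weeks plus 2 extra days.
Each full week contributes 5 weekdays (Mon–Fri): 6 × 5 = 30.
The 2 extra days are Wed, Thu — 2 of them qualify.
Total: 30 + 2 = 32.
Holidays: May 23, 1984 (Wed); June 6, 1984 (Wed); June 15, 1984 (Fri); June 25, 1984 (Mon); June 26, 1984 (Tue); July 5, 1984 (Thu).
All 6 holidays fall on weekdays, so subtract 6.
Business days: 32 − 6 = 26.

26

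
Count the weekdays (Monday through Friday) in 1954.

Jan 1, 1954 is a Friday.
The range spans 365 days (inclusive of both endpoints).
365 = 7 × 52 + 1, so there are 52 full weeks plus 1 extra day.
Each full week contributes 5 weekdays (Mon–Fri): 52 × 5 = 260.
The 1 extra day is Fri — 1 of them qualifies.
Total: 260 + 1 = 261.

261 weekdays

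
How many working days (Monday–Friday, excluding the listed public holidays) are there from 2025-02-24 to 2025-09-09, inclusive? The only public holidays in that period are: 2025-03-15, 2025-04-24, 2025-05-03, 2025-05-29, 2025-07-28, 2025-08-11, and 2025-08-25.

137 working days

2025-02-24 is a Monday.
That's 198 days from start to end, counting both.
198 = 7 × 28 + 2, so there are 28 full weeks plus 2 extra days.
Each full week contributes 5 weekdays (Mon–Fri): 28 × 5 = 140.
The 2 extra days are Monday, Tuesday — 2 of them qualify.
Total: 140 + 2 = 142.
Holidays: 2025-03-15 (Sat); 2025-04-24 (Thu); 2025-05-03 (Sat); 2025-05-29 (Thu); 2025-07-28 (Mon); 2025-08-11 (Mon); 2025-08-25 (Mon).
5 of the 7 holidays fall on weekdays; the rest are weekends and were already excluded.
Business days: 142 − 5 = 137.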